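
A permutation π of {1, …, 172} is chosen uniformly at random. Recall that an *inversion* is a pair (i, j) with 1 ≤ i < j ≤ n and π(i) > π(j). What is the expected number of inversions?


Write X = Σ X_I over the C(172, 2) = 14706 pairs i < j, with X_I the indicator of one inversion.
There are 14706 indicators.
For each fixed pair i < j, the values π(i) and π(j) are two distinct elements of {1, …, 172} in uniformly random order; by symmetry P[π(i) > π(j)] = 1/2.
By linearity: E[X] = 14706 · (1/2) = C(172, 2) · (1/2) = 14706/2 = 7353 ≈ 7353.000000.

E[X] = 7353 = 7353.000000.


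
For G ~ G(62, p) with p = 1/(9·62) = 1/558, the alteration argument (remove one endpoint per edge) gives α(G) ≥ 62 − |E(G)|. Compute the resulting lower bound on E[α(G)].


E[|E(G)|] = C(62, 2)·p = 1891 · (1/558) = 61/18.
E[α(G)] ≥ n − E[|E(G)|] = 62 − 61/18 = 1055/18.
Numerically: ≈ 58.611.
(This is only a lower bound; the true E[α(G)] may be larger.)

E[α(G)] ≥ 1055/18 ≈ 58.611.


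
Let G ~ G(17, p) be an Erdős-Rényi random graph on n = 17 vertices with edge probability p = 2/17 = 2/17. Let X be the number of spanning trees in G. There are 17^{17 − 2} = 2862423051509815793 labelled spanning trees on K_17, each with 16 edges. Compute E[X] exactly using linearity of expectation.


K_17 has 17^{17 − 2} = 2862423051509815793 labelled spanning trees.
For each such spanning tree H, let X_H = 1 if all 16 edges of H are present in G. Then P[X_H = 1] = p^{16} = (2/17)^{16} = 65536/48661191875666868481.
By linearity: E[X] = Σ_H E[X_H] = 2862423051509815793 · p^{16} = 2862423051509815793 · 65536/48661191875666868481 = 65536/17.
Numerically: E[X] ≈ 3855.06.

E[X] = 2862423051509815793 · (2/17)^{16} = 65536/17 ≈ 3855.06.


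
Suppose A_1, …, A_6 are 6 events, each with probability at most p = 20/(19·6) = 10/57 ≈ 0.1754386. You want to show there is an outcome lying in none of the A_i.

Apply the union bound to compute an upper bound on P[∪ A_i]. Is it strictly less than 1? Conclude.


Union bound: P[∪_{i=1}^{6} A_i] ≤ Σ_i P[A_i] ≤ 6·p = 6·(10/57) = 20/19.
Numerically: 20/19 ≈ 1.0526316.
Is 20/19 < 1? NO.
Since the bound 20/19 is ≥ 1, the union bound is uninformative here; it does NOT by itself certify existence.

6·p = 20/19 ≈ 1.0526316; existence NOT certified by the union bound.


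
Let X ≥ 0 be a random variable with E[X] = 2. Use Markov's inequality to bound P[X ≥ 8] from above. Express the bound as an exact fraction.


μ = E[X] = 2, a = 8.
Markov: P[X ≥ 8] ≤ μ/a = (2)/8 = 1/4.
Numerically: ≈ 0.250000.
(Since a = 8 > μ = 2.000000, the bound 1/4 is < 1 and informative.)

P[X ≥ 8] ≤ 1/4 ≈ 0.250000.


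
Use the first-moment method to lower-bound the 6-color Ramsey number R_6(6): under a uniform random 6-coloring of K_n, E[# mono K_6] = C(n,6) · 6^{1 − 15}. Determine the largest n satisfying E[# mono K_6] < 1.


We need C(n, 6) · 6^{1 − 15} < 1, i.e. C(n, 6) < 6^{15 − 1} = 78364164096.
Check values of n near the boundary:
  n = 193: C(193, 6) = 66364016544; 66364016544 < 78364164096? YES
  n = 194: C(194, 6) = 68482017072; 68482017072 < 78364164096? YES
  n = 195: C(195, 6) = 70656049360; 70656049360 < 78364164096? YES
  n = 196: C(196, 6) = 72887293024; 72887293024 < 78364164096? YES
  n = 197: C(197, 6) = 75176946208; 75176946208 < 78364164096? YES
  n = 198: C(198, 6) = 77526225777; 77526225777 < 78364164096? YES
  n = 199: C(199, 6) = 79936367511; 79936367511 < 78364164096? NO
The largest n with C(n, 6) < 78364164096 is n = 198 (where E[X] = 25842075259/26121388032 ≈ 0.9893). Hence R_6(6) > 198, i.e. R_6(6) ≥ 199.

Largest n = 198; hence R_6(6) > 198.


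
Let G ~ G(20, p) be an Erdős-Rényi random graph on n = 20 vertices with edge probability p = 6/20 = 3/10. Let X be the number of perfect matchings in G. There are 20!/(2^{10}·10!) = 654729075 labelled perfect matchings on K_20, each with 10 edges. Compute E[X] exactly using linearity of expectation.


K_20 has 20!/(2^{10}·10!) = 654729075 labelled perfect matchings.
For each such perfect matching H, let X_H = 1 if all 10 edges of H are present in G. Then P[X_H = 1] = p^{10} = (3/10)^{10} = 59049/10000000000.
By linearity: E[X] = Σ_H E[X_H] = 654729075 · p^{10} = 654729075 · 59049/10000000000 = 1546443885987/400000000.
Numerically: E[X] ≈ 3866.1.

E[X] = 654729075 · (3/10)^{10} = 1546443885987/400000000 ≈ 3866.1.


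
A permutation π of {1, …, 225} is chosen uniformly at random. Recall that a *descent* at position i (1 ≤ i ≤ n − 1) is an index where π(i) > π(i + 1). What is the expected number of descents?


Write X = Σ X_I over i = 1, …, 224, with X_I the indicator of one descent.
There are 224 indicators.
For each fixed i, the pair (π(i), π(i+1)) is a uniformly random ordered pair of distinct values from {1, …, 225}; by symmetry P[π(i) > π(i+1)] = 1/2.
By linearity: E[X] = 224 · (1/2) = (225 − 1) · (1/2) = 112 ≈ 112.0000.

E[X] = 112 = 112.0000.


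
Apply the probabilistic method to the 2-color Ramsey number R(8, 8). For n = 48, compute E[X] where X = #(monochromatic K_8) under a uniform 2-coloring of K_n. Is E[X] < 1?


E[X] = C(48, 8) · 2^{1 − 28} = 377348994 · 2^{−27} = 377348994/134217728.
As a reduced fraction: E[X] = 188674497/67108864 ≈ 2.811.
Is E[X] < 1? NO.
Since E[X] ≥ 1, the first-moment bound is inconclusive at n = 48; it does NOT by itself certify R(8, 8) > 48.

E[X] = 188674497/67108864 ≈ 2.811; E[X] ≥ 1; first-moment method inconclusive here.


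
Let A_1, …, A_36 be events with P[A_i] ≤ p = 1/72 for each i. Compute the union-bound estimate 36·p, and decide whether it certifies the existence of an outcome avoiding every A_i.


Union bound: P[∪_{i=1}^{36} A_i] ≤ Σ_i P[A_i] ≤ 36·p = 36·(1/72) = 1/2.
Numerically: 1/2 ≈ 0.500.
Is 1/2 < 1? YES.
Since P[∪ A_i] ≤ 1/2 < 1, the complement has P[∩ A_i^c] ≥ 1 − 1/2 = 1/2 > 0, so some outcome avoids every A_i.

36·p = 1/2 ≈ 0.500; existence CERTIFIED by the union bound.


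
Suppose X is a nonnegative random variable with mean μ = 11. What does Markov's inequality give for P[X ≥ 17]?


μ = E[X] = 11, a = 17.
Markov: P[X ≥ 17] ≤ μ/a = (11)/17 = 11/17.
Numerically: ≈ 0.64706.
(Since a = 17 > μ = 11.00000, the bound 11/17 is < 1 and informative.)

P[X ≥ 17] ≤ 11/17 ≈ 0.64706.


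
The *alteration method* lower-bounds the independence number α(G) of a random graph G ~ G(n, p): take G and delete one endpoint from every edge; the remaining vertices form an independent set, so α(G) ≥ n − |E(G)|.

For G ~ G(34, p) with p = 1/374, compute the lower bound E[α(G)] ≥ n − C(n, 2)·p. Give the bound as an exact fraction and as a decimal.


E[|E(G)|] = C(34, 2)·p = 561 · (1/374) = 3/2.
E[α(G)] ≥ n − E[|E(G)|] = 34 − 3/2 = 65/2.
Numerically: ≈ 32.500000.
(This is only a lower bound; the true E[α(G)] may be larger.)

E[α(G)] ≥ 65/2 ≈ 32.500000.


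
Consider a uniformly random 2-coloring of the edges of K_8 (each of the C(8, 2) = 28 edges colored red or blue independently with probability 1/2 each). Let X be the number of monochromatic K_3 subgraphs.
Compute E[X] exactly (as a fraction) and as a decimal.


Let X = Σ_S X_S over the C(8, 3) = 56 subsets S of size 3, where X_S = 1 if the K_3 on S is monochromatic.
For a fixed S, the K_3 on S has C(3, 2) = 3 edges. P[all 3 edges red] = (1/2)^3, and likewise for blue, so P[monochromatic] = 2·(1/2)^3 = 2^{1 − 3} = 1/4.
By linearity of expectation: E[X] = C(8, 3) · 2^{1 − 3} = 56 · 1/4 = 14.
Numerically: E[X] ≈ 14.0000.

E[X] = C(8,3)·2^(1−C(3,2)) = 14 ≈ 14.0000.


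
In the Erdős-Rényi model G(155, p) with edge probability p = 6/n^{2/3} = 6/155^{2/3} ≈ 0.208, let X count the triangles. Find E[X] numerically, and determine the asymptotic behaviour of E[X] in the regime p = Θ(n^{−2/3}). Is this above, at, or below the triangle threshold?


Number of potential triangles: C(155, 3) = 608685.
Each occurs with probability p³ ≈ (0.208)³ ≈ 8.99063e-03.
By linearity: E[X] = C(155, 3)·p³ ≈ 608685 · 8.99063e-03 ≈ 5472.465.
Since α = 2/3 < 1, p = c/n^{2/3} ≫ 1/n is above the triangle threshold p ~ 1/n. Asymptotically E[X] ~ (c³/6)·n^{3(1−α)} = (6³/6)·n^{1} → ∞; triangles are abundant w.h.p.

E[X] ≈ 5472.465; in regime p = Θ(1/n^{2/3}) E[X] diverges (above the triangle threshold p ~ 1/n).


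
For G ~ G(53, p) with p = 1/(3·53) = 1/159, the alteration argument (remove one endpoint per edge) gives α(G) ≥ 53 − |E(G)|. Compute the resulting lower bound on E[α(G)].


E[|E(G)|] = C(53, 2)·p = 1378 · (1/159) = 26/3.
E[α(G)] ≥ n − E[|E(G)|] = 53 − 26/3 = 133/3.
Numerically: ≈ 44.333333.
(This is only a lower bound; the true E[α(G)] may be larger.)

E[α(G)] ≥ 133/3 ≈ 44.333333.


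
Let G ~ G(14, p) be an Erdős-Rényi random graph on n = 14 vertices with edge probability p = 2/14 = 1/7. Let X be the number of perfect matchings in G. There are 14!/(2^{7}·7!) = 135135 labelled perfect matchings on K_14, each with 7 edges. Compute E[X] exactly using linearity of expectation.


K_14 has 14!/(2^{7}·7!) = 135135 labelled perfect matchings.
For each such perfect matching H, let X_H = 1 if all 7 edges of H are present in G. Then P[X_H = 1] = p^{7} = (1/7)^{7} = 1/823543.
By linearity of expectation: E[X] = Σ_H E[X_H] = 135135 · p^{7} = 135135 · 1/823543 = 19305/117649.
Numerically: E[X] ≈ 0.16409.

E[X] = 135135 · (1/7)^{7} = 19305/117649 ≈ 0.16409.


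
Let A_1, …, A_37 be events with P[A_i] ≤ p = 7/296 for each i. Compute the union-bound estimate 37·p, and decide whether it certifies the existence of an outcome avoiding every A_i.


Union bound: P[∪_{i=1}^{37} A_i] ≤ Σ_i P[A_i] ≤ 37·p = 37·(7/296) = 7/8.
Numerically: 7/8 ≈ 0.87500.
Is 7/8 < 1? YES.
Since P[∪ A_i] ≤ 7/8 < 1, the complement has P[∩ A_i^c] ≥ 1 − 7/8 = 1/8 > 0, so some outcome avoids every A_i.

37·p = 7/8 ≈ 0.87500; existence CERTIFIED by the union bound.


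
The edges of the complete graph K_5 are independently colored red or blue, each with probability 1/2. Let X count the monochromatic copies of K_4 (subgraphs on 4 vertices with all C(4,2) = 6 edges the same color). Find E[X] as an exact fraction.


Let X = Σ_S X_S over the C(5, 4) = 5 subsets S of size 4, where X_S = 1 if the K_4 on S is monochromatic.
For a fixed S, the K_4 on S has C(4, 2) = 6 edges. P[all 6 edges red] = (1/2)^6, and likewise for blue, so P[monochromatic] = 2·(1/2)^6 = 2^{1 − 6} = 1/32.
By linearity of expectation: E[X] = C(5, 4) · 2^{1 − 6} = 5 · 1/32 = 5/32.
Numerically: E[X] ≈ 0.156250.

E[X] = C(5,4)·2^(1−C(4,2)) = 5/32 ≈ 0.156250.


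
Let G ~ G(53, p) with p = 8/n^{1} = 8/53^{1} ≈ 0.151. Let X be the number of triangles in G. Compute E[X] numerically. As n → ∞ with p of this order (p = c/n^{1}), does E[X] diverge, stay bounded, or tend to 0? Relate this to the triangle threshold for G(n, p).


Number of potential triangles: C(53, 3) = 23426.
Each occurs with probability p³ ≈ (0.151)³ ≈ 3.43908e-03.
By linearity: E[X] = C(53, 3)·p³ ≈ 23426 · 3.43908e-03 ≈ 80.564.
Here α = 1, so p = 8/n is exactly at the triangle threshold p ~ 1/n. Asymptotically E[X] → c³/6 = 8³/6 = 256/3 ≈ 85.333, a bounded constant. In this regime the triangle count is asymptotically Poisson(c³/6).

E[X] ≈ 80.564; in regime p = Θ(1/n^{1}) E[X] stays bounded (at the triangle threshold p ~ 1/n).


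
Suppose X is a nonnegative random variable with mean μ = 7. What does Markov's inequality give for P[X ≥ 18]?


μ = E[X] = 7, a = 18.
Markov: P[X ≥ 18] ≤ μ/a = (7)/18 = 7/18.
Numerically: ≈ 0.38889.
(Since a = 18 > μ = 7.00000, the bound 7/18 is < 1 and informative.)

P[X ≥ 18] ≤ 7/18 ≈ 0.38889.


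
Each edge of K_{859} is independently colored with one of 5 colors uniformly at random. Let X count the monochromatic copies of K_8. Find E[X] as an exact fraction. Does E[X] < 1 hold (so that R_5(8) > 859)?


E[X] = C(859, 8) · 5^{1 − 28} = 7115855595170747139 · 5^{−27} = 7115855595170747139/7450580596923828125.
As a reduced fraction: E[X] = 7115855595170747139/7450580596923828125 ≈ 0.95507.
Is E[X] < 1? YES.
Since E[X] < 1, there exists a 5-coloring of K_{859} with no monochromatic K_8; hence R_5(8) > 859.

E[X] = 7115855595170747139/7450580596923828125 ≈ 0.95507; E[X] < 1, so R_5(8) > 859.


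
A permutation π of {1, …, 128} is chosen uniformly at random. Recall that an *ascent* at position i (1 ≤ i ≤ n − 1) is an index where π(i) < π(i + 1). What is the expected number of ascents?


Write X = Σ X_I over i = 1, …, 127, with X_I the indicator of one ascent.
There are 127 indicators.
For each fixed i, the pair (π(i), π(i+1)) is a uniformly random ordered pair of distinct values from {1, …, 128}; by symmetry P[π(i) < π(i+1)] = 1/2.
By linearity: E[X] = 127 · (1/2) = (128 − 1) · (1/2) = 127/2 ≈ 63.5000.

E[X] = 127/2 = 63.5000.


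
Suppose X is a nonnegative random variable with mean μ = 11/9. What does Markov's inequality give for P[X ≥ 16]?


μ = E[X] = 11/9, a = 16.
Markov: P[X ≥ 16] ≤ μ/a = (11/9)/16 = 11/144.
Numerically: ≈ 0.076.
(Since a = 16 > μ = 1.222, the bound 11/144 is < 1 and informative.)

P[X ≥ 16] ≤ 11/144 ≈ 0.076.


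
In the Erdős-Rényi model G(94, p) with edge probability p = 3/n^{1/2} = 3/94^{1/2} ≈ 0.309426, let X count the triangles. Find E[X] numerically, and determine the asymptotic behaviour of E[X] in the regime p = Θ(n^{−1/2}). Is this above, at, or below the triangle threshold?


Number of potential triangles: C(94, 3) = 134044.
Each occurs with probability p³ ≈ (0.309426)³ ≈ 2.96259294e-02.
By linearity: E[X] = C(94, 3)·p³ ≈ 134044 · 2.96259294e-02 ≈ 3971.178082.
Since α = 1/2 < 1, p = c/n^{1/2} ≫ 1/n is above the triangle threshold p ~ 1/n. Asymptotically E[X] ~ (c³/6)·n^{3(1−α)} = (3³/6)·n^{1.5} → ∞; triangles are abundant w.h.p.

E[X] ≈ 3971.178082; in regime p = Θ(1/n^{1/2}) E[X] diverges (above the triangle threshold p ~ 1/n).


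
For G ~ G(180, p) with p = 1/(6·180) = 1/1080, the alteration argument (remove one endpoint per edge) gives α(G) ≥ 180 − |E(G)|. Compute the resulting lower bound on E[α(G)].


E[|E(G)|] = C(180, 2)·p = 16110 · (1/1080) = 179/12.
E[α(G)] ≥ n − E[|E(G)|] = 180 − 179/12 = 1981/12.
Numerically: ≈ 165.083333.
(This is only a lower bound; the true E[α(G)] may be larger.)

E[α(G)] ≥ 1981/12 ≈ 165.083333.


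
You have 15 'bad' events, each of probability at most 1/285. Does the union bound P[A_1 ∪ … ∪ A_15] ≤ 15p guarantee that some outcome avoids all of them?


Union bound: P[∪_{i=1}^{15} A_i] ≤ Σ_i P[A_i] ≤ 15·p = 15·(1/285) = 1/19.
Numerically: 1/19 ≈ 0.0526316.
Is 1/19 < 1? YES.
Since P[∪ A_i] ≤ 1/19 < 1, the complement has P[∩ A_i^c] ≥ 1 − 1/19 = 18/19 > 0, so some outcome avoids every A_i.

15·p = 1/19 ≈ 0.0526316; existence CERTIFIED by the union bound.


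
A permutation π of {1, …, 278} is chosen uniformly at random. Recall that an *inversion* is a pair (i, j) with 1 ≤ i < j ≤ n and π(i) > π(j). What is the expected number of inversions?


Write X = Σ X_I over the C(278, 2) = 38503 pairs i < j, with X_I the indicator of one inversion.
There are 38503 indicators.
For each fixed pair i < j, the values π(i) and π(j) are two distinct elements of {1, …, 278} in uniformly random order; by symmetry P[π(i) > π(j)] = 1/2.
By linearity: E[X] = 38503 · (1/2) = C(278, 2) · (1/2) = 38503/2 = 38503/2 ≈ 19251.500.

E[X] = 38503/2 = 19251.500.


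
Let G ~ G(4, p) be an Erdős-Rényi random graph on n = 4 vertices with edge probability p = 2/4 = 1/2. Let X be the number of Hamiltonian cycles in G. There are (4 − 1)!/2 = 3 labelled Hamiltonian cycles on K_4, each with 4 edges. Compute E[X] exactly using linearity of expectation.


K_4 has (4 − 1)!/2 = 3 labelled Hamiltonian cycles.
For each such Hamiltonian cycle H, let X_H = 1 if all 4 edges of H are present in G. Then P[X_H = 1] = p^{4} = (1/2)^{4} = 1/16.
By linearity of expectation: E[X] = Σ_H E[X_H] = 3 · p^{4} = 3 · 1/16 = 3/16.
Numerically: E[X] ≈ 0.1875.

E[X] = 3 · (1/2)^{4} = 3/16 ≈ 0.1875.


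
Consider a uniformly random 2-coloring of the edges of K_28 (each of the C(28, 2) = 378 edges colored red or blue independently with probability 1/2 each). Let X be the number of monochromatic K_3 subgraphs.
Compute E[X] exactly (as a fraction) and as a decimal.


Let X = Σ_S X_S over the C(28, 3) = 3276 subsets S of size 3, where X_S = 1 if the K_3 on S is monochromatic.
For a fixed S, the K_3 on S has C(3, 2) = 3 edges. P[all 3 edges red] = (1/2)^3, and likewise for blue, so P[monochromatic] = 2·(1/2)^3 = 2^{1 − 3} = 1/4.
By linearity: E[X] = C(28, 3) · 2^{1 − 3} = 3276 · 1/4 = 819.
Numerically: E[X] ≈ 819.000.

E[X] = C(28,3)·2^(1−C(3,2)) = 819 ≈ 819.000.


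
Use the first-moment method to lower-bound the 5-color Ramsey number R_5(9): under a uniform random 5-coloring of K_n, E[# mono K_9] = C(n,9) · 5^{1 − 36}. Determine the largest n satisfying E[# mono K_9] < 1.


We need C(n, 9) · 5^{1 − 36} < 1, i.e. C(n, 9) < 5^{36 − 1} = 2910383045673370361328125.
Check values of n near the boundary:
  n = 2165: C(2165, 9) = 2832220612024886803272630; 2832220612024886803272630 < 2910383045673370361328125? YES
  n = 2166: C(2166, 9) = 2844037944203015677277940; 2844037944203015677277940 < 2910383045673370361328125? YES
  n = 2167: C(2167, 9) = 2855899084841489792706810; 2855899084841489792706810 < 2910383045673370361328125? YES
  n = 2168: C(2168, 9) = 2867804175977929537095120; 2867804175977929537095120 < 2910383045673370361328125? YES
  n = 2169: C(2169, 9) = 2879753360044504243499683; 2879753360044504243499683 < 2910383045673370361328125? YES
  n = 2170: C(2170, 9) = 2891746779868845075610510; 2891746779868845075610510 < 2910383045673370361328125? YES
  n = 2171: C(2171, 9) = 2903784578674959601827205; 2903784578674959601827205 < 2910383045673370361328125? YES
  n = 2172: C(2172, 9) = 2915866900084148060642020; 2915866900084148060642020 < 2910383045673370361328125? NO
The largest n with C(n, 9) < 2910383045673370361328125 is n = 2171 (where E[X] = 580756915734991920365441/582076609134674072265625 ≈ 0.998). Hence R_5(9) > 2171, i.e. R_5(9) ≥ 2172.

Largest n = 2171; hence R_5(9) > 2171.


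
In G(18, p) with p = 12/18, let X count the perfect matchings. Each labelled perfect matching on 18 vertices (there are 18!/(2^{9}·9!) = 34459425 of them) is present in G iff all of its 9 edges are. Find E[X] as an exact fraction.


K_18 has 18!/(2^{9}·9!) = 34459425 labelled perfect matchings.
For each such perfect matching H, let X_H = 1 if all 9 edges of H are present in G. Then P[X_H = 1] = p^{9} = (2/3)^{9} = 512/19683.
Summing the indicators: E[X] = Σ_H E[X_H] = 34459425 · p^{9} = 34459425 · 512/19683 = 217817600/243.
Numerically: E[X] ≈ 8.964e+05.

E[X] = 34459425 · (2/3)^{9} = 217817600/243 ≈ 8.964e+05.


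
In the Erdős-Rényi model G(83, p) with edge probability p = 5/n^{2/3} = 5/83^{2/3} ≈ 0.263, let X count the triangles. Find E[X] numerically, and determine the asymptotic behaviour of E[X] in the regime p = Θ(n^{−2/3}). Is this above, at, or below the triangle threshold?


Number of potential triangles: C(83, 3) = 91881.
Each occurs with probability p³ ≈ (0.263)³ ≈ 1.81449e-02.
By linearity: E[X] = C(83, 3)·p³ ≈ 91881 · 1.81449e-02 ≈ 1667.169.
Since α = 2/3 < 1, p = c/n^{2/3} ≫ 1/n is above the triangle threshold p ~ 1/n. Asymptotically E[X] ~ (c³/6)·n^{3(1−α)} = (5³/6)·n^{1} → ∞; triangles are abundant w.h.p.

E[X] ≈ 1667.169; in regime p = Θ(1/n^{2/3}) E[X] diverges (above the triangle threshold p ~ 1/n).


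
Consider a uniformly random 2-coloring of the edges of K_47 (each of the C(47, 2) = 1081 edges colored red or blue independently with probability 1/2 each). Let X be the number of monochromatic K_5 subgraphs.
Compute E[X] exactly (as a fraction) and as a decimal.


Let X = Σ_S X_S over the C(47, 5) = 1533939 subsets S of size 5, where X_S = 1 if the K_5 on S is monochromatic.
For a fixed S, the K_5 on S has C(5, 2) = 10 edges. P[all 10 edges red] = (1/2)^10, and likewise for blue, so P[monochromatic] = 2·(1/2)^10 = 2^{1 − 10} = 1/512.
Summing: E[X] = C(47, 5) · 2^{1 − 10} = 1533939 · 1/512 = 1533939/512.
Numerically: E[X] ≈ 2995.97461.

E[X] = C(47,5)·2^(1−C(5,2)) = 1533939/512 ≈ 2995.97461.


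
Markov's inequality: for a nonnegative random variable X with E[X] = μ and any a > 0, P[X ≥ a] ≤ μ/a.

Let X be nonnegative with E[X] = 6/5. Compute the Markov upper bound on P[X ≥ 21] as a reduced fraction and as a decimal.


μ = E[X] = 6/5, a = 21.
Markov: P[X ≥ 21] ≤ μ/a = (6/5)/21 = 2/35.
Numerically: ≈ 0.0571.
(Since a = 21 > μ = 1.2000, the bound 2/35 is < 1 and informative.)

P[X ≥ 21] ≤ 2/35 ≈ 0.0571.


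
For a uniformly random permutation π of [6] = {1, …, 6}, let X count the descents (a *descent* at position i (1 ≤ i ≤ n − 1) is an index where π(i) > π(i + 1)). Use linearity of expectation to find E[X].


Write X = Σ X_I over i = 1, …, 5, with X_I the indicator of one descent.
There are 5 indicators.
For each fixed i, the pair (π(i), π(i+1)) is a uniformly random ordered pair of distinct values from {1, …, 6}; by symmetry P[π(i) > π(i+1)] = 1/2.
By linearity: E[X] = 5 · (1/2) = (6 − 1) · (1/2) = 5/2 ≈ 2.500.

E[X] = 5/2 = 2.500.


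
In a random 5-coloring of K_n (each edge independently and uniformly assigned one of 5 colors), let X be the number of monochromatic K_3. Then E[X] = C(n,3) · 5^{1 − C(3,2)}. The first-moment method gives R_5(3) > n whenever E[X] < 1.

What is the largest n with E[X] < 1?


We need C(n, 3) · 5^{1 − 3} < 1, i.e. C(n, 3) < 5^{3 − 1} = 25.
Check values of n near the boundary:
  n = 4: C(4, 3) = 4; 4 < 25? YES
  n = 5: C(5, 3) = 10; 10 < 25? YES
  n = 6: C(6, 3) = 20; 20 < 25? YES
  n = 7: C(7, 3) = 35; 35 < 25? NO
The largest n with C(n, 3) < 25 is n = 6 (where E[X] = 4/5 ≈ 0.8000). Hence R_5(3) > 6, i.e. R_5(3) ≥ 7.

Largest n = 6; hence R_5(3) > 6.


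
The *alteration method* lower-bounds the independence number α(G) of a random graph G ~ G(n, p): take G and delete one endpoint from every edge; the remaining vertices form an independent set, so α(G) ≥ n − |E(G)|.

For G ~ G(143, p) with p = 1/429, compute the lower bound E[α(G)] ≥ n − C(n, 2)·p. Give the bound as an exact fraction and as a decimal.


E[|E(G)|] = C(143, 2)·p = 10153 · (1/429) = 71/3.
E[α(G)] ≥ n − E[|E(G)|] = 143 − 71/3 = 358/3.
Numerically: ≈ 119.333333.
(This is only a lower bound; the true E[α(G)] may be larger.)

E[α(G)] ≥ 358/3 ≈ 119.333333.


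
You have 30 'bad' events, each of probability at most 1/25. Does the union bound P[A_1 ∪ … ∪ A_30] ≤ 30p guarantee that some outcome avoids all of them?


Union bound: P[∪_{i=1}^{30} A_i] ≤ Σ_i P[A_i] ≤ 30·p = 30·(1/25) = 6/5.
Numerically: 6/5 ≈ 1.2000.
Is 6/5 < 1? NO.
Since the bound 6/5 is ≥ 1, the union bound is uninformative here; it does NOT by itself certify existence.

30·p = 6/5 ≈ 1.2000; existence NOT certified by the union bound.


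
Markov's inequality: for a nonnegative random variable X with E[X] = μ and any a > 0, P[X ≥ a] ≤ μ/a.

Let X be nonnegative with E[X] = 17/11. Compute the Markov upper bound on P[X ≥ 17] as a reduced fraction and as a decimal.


μ = E[X] = 17/11, a = 17.
Markov: P[X ≥ 17] ≤ μ/a = (17/11)/17 = 1/11.
Numerically: ≈ 0.0909.
(Since a = 17 > μ = 1.5455, the bound 1/11 is < 1 and informative.)

P[X ≥ 17] ≤ 1/11 ≈ 0.0909.


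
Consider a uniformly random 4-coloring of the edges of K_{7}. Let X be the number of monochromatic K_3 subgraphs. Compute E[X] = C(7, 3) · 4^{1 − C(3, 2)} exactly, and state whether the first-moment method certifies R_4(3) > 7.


E[X] = C(7, 3) · 4^{1 − 3} = 35 · 4^{−2} = 35/16.
As a reduced fraction: E[X] = 35/16 ≈ 2.18750.
Is E[X] < 1? NO.
Since E[X] ≥ 1, the first-moment bound is inconclusive at n = 7; it does NOT by itself certify R_4(3) > 7.

E[X] = 35/16 ≈ 2.18750; E[X] ≥ 1; first-moment method inconclusive here.


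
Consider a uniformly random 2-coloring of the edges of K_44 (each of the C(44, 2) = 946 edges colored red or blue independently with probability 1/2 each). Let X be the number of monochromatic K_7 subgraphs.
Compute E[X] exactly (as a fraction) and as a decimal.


Let X = Σ_S X_S over the C(44, 7) = 38320568 subsets S of size 7, where X_S = 1 if the K_7 on S is monochromatic.
For a fixed S, the K_7 on S has C(7, 2) = 21 edges. P[all 21 edges red] = (1/2)^21, and likewise for blue, so P[monochromatic] = 2·(1/2)^21 = 2^{1 − 21} = 1/1048576.
By linearity of expectation: E[X] = C(44, 7) · 2^{1 − 21} = 38320568 · 1/1048576 = 4790071/131072.
Numerically: E[X] ≈ 36.545341.

E[X] = C(44,7)·2^(1−C(7,2)) = 4790071/131072 ≈ 36.545341.


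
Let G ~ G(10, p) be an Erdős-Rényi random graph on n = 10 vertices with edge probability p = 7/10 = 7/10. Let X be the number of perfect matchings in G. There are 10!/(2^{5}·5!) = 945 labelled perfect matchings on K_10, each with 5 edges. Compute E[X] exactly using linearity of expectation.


K_10 has 10!/(2^{5}·5!) = 945 labelled perfect matchings.
For each such perfect matching H, let X_H = 1 if all 5 edges of H are present in G. Then P[X_H = 1] = p^{5} = (7/10)^{5} = 16807/100000.
By linearity of expectation: E[X] = Σ_H E[X_H] = 945 · p^{5} = 945 · 16807/100000 = 3176523/20000.
Numerically: E[X] ≈ 158.826.

E[X] = 945 · (7/10)^{5} = 3176523/20000 ≈ 158.826.


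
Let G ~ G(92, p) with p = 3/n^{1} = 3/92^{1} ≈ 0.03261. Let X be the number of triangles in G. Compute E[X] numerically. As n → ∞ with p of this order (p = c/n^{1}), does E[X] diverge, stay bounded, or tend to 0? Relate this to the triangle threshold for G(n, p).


Number of potential triangles: C(92, 3) = 125580.
Each occurs with probability p³ ≈ (0.03261)³ ≈ 3.467371e-05.
By linearity: E[X] = C(92, 3)·p³ ≈ 125580 · 3.467371e-05 ≈ 4.3543.
Here α = 1, so p = 3/n is exactly at the triangle threshold p ~ 1/n. Asymptotically E[X] → c³/6 = 3³/6 = 9/2 ≈ 4.5000, a bounded constant. In this regime the triangle count is asymptotically Poisson(c³/6).

E[X] ≈ 4.3543; in regime p = Θ(1/n^{1}) E[X] stays bounded (at the triangle threshold p ~ 1/n).


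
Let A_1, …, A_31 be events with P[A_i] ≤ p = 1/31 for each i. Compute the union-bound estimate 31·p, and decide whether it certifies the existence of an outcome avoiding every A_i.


Union bound: P[∪_{i=1}^{31} A_i] ≤ Σ_i P[A_i] ≤ 31·p = 31·(1/31) = 1.
Numerically: 1 ≈ 1.000.
Is 1 < 1? NO.
Since the bound 1 is ≥ 1, the union bound is uninformative here; it does NOT by itself certify existence.

31·p = 1 ≈ 1.000; existence NOT certified by the union bound.


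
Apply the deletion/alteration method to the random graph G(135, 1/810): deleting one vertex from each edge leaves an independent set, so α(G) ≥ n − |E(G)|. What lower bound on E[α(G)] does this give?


E[|E(G)|] = C(135, 2)·p = 9045 · (1/810) = 67/6.
E[α(G)] ≥ n − E[|E(G)|] = 135 − 67/6 = 743/6.
Numerically: ≈ 123.8333.
(This is only a lower bound; the true E[α(G)] may be larger.)

E[α(G)] ≥ 743/6 ≈ 123.8333.


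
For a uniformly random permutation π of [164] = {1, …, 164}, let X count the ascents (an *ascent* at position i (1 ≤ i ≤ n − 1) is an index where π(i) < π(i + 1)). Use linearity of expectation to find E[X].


Write X = Σ X_I over i = 1, …, 163, with X_I the indicator of one ascent.
There are 163 indicators.
For each fixed i, the pair (π(i), π(i+1)) is a uniformly random ordered pair of distinct values from {1, …, 164}; by symmetry P[π(i) < π(i+1)] = 1/2.
By linearity: E[X] = 163 · (1/2) = (164 − 1) · (1/2) = 163/2 ≈ 81.500.

E[X] = 163/2 = 81.500.


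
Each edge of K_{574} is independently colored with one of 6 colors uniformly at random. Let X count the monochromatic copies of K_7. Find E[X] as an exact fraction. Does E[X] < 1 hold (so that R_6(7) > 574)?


E[X] = C(574, 7) · 6^{1 − 21} = 3926481655188664 · 6^{−20} = 3926481655188664/3656158440062976.
As a reduced fraction: E[X] = 490810206898583/457019805007872 ≈ 1.074.
Is E[X] < 1? NO.
Since E[X] ≥ 1, the first-moment bound is inconclusive at n = 574; it does NOT by itself certify R_6(7) > 574.

E[X] = 490810206898583/457019805007872 ≈ 1.074; E[X] ≥ 1; first-moment method inconclusive here.


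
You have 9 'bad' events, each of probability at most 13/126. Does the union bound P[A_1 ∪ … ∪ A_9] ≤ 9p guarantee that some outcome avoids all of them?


Union bound: P[∪_{i=1}^{9} A_i] ≤ Σ_i P[A_i] ≤ 9·p = 9·(13/126) = 13/14.
Numerically: 13/14 ≈ 0.92857.
Is 13/14 < 1? YES.
Since P[∪ A_i] ≤ 13/14 < 1, the complement has P[∩ A_i^c] ≥ 1 − 13/14 = 1/14 > 0, so some outcome avoids every A_i.

9·p = 13/14 ≈ 0.92857; existence CERTIFIED by the union bound.


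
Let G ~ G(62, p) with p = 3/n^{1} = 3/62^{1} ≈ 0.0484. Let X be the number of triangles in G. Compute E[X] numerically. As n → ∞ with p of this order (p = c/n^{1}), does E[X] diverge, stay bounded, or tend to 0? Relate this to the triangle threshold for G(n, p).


Number of potential triangles: C(62, 3) = 37820.
Each occurs with probability p³ ≈ (0.0484)³ ≈ 1.13289e-04.
By linearity: E[X] = C(62, 3)·p³ ≈ 37820 · 1.13289e-04 ≈ 4.285.
Here α = 1, so p = 3/n is exactly at the triangle threshold p ~ 1/n. Asymptotically E[X] → c³/6 = 3³/6 = 9/2 ≈ 4.500, a bounded constant. In this regime the triangle count is asymptotically Poisson(c³/6).

E[X] ≈ 4.285; in regime p = Θ(1/n^{1}) E[X] stays bounded (at the triangle threshold p ~ 1/n).


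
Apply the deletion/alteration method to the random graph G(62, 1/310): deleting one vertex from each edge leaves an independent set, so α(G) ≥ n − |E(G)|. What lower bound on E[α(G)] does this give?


E[|E(G)|] = C(62, 2)·p = 1891 · (1/310) = 61/10.
E[α(G)] ≥ n − E[|E(G)|] = 62 − 61/10 = 559/10.
Numerically: ≈ 55.900.
(This is only a lower bound; the true E[α(G)] may be larger.)

E[α(G)] ≥ 559/10 ≈ 55.900.


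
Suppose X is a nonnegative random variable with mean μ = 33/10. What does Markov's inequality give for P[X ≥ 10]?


μ = E[X] = 33/10, a = 10.
Markov: P[X ≥ 10] ≤ μ/a = (33/10)/10 = 33/100.
Numerically: ≈ 0.33000.
(Since a = 10 > μ = 3.30000, the bound 33/100 is < 1 and informative.)

P[X ≥ 10] ≤ 33/100 ≈ 0.33000.


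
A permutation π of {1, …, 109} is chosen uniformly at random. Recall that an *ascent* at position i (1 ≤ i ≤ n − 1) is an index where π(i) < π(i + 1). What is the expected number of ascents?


Write X = Σ X_I over i = 1, …, 108, with X_I the indicator of one ascent.
There are 108 indicators.
For each fixed i, the pair (π(i), π(i+1)) is a uniformly random ordered pair of distinct values from {1, …, 109}; by symmetry P[π(i) < π(i+1)] = 1/2.
By linearity: E[X] = 108 · (1/2) = (109 − 1) · (1/2) = 54 ≈ 54.000.

E[X] = 54 = 54.000.


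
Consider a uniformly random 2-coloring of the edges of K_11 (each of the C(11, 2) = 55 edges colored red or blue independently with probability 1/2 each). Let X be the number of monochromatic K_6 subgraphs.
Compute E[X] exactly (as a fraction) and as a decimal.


Let X = Σ_S X_S over the C(11, 6) = 462 subsets S of size 6, where X_S = 1 if the K_6 on S is monochromatic.
For a fixed S, the K_6 on S has C(6, 2) = 15 edges. P[all 15 edges red] = (1/2)^15, and likewise for blue, so P[monochromatic] = 2·(1/2)^15 = 2^{1 − 15} = 1/16384.
By linearity: E[X] = C(11, 6) · 2^{1 − 15} = 462 · 1/16384 = 231/8192.
Numerically: E[X] ≈ 0.0282.

E[X] = C(11,6)·2^(1−C(6,2)) = 231/8192 ≈ 0.0282.


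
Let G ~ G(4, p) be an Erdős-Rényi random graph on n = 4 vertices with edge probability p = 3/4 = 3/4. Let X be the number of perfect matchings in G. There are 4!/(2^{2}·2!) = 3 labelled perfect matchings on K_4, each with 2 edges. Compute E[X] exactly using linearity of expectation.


K_4 has 4!/(2^{2}·2!) = 3 labelled perfect matchings.
For each such perfect matching H, let X_H = 1 if all 2 edges of H are present in G. Then P[X_H = 1] = p^{2} = (3/4)^{2} = 9/16.
By linearity: E[X] = Σ_H E[X_H] = 3 · p^{2} = 3 · 9/16 = 27/16.
Numerically: E[X] ≈ 1.6875.

E[X] = 3 · (3/4)^{2} = 27/16 ≈ 1.6875.


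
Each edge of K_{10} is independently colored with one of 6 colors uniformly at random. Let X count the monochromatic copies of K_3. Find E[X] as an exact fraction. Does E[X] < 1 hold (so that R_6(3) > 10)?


E[X] = C(10, 3) · 6^{1 − 3} = 120 · 6^{−2} = 120/36.
As a reduced fraction: E[X] = 10/3 ≈ 3.3333333.
Is E[X] < 1? NO.
Since E[X] ≥ 1, the first-moment bound is inconclusive at n = 10; it does NOT by itself certify R_6(3) > 10.

E[X] = 10/3 ≈ 3.3333333; E[X] ≥ 1; first-moment method inconclusive here.


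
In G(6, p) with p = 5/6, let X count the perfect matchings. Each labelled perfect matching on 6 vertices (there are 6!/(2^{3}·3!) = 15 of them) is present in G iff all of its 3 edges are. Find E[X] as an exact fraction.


K_6 has 6!/(2^{3}·3!) = 15 labelled perfect matchings.
For each such perfect matching H, let X_H = 1 if all 3 edges of H are present in G. Then P[X_H = 1] = p^{3} = (5/6)^{3} = 125/216.
By linearity: E[X] = Σ_H E[X_H] = 15 · p^{3} = 15 · 125/216 = 625/72.
Numerically: E[X] ≈ 8.68056.

E[X] = 15 · (5/6)^{3} = 625/72 ≈ 8.68056.


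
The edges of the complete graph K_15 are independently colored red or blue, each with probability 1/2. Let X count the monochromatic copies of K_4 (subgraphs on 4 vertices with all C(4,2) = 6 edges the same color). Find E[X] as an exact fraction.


Let X = Σ_S X_S over the C(15, 4) = 1365 subsets S of size 4, where X_S = 1 if the K_4 on S is monochromatic.
For a fixed S, the K_4 on S has C(4, 2) = 6 edges. P[all 6 edges red] = (1/2)^6, and likewise for blue, so P[monochromatic] = 2·(1/2)^6 = 2^{1 − 6} = 1/32.
Summing: E[X] = C(15, 4) · 2^{1 − 6} = 1365 · 1/32 = 1365/32.
Numerically: E[X] ≈ 42.656250.

E[X] = C(15,4)·2^(1−C(4,2)) = 1365/32 ≈ 42.656250.


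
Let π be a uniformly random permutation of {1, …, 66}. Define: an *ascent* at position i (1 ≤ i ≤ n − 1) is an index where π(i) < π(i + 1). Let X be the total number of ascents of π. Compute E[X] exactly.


Write X = Σ X_I over i = 1, …, 65, with X_I the indicator of one ascent.
There are 65 indicators.
For each fixed i, the pair (π(i), π(i+1)) is a uniformly random ordered pair of distinct values from {1, …, 66}; by symmetry P[π(i) < π(i+1)] = 1/2.
By linearity: E[X] = 65 · (1/2) = (66 − 1) · (1/2) = 65/2 ≈ 32.500.

E[X] = 65/2 = 32.500.


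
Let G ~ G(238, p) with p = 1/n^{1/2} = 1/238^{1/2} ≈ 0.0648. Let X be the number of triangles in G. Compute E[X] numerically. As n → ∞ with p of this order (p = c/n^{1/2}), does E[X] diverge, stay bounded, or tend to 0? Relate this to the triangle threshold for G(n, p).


Number of potential triangles: C(238, 3) = 2218636.
Each occurs with probability p³ ≈ (0.0648)³ ≈ 2.72355e-04.
By linearity: E[X] = C(238, 3)·p³ ≈ 2218636 · 2.72355e-04 ≈ 604.256.
Since α = 1/2 < 1, p = c/n^{1/2} ≫ 1/n is above the triangle threshold p ~ 1/n. Asymptotically E[X] ~ (c³/6)·n^{3(1−α)} = (1³/6)·n^{1.5} → ∞; triangles are abundant w.h.p.

E[X] ≈ 604.256; in regime p = Θ(1/n^{1/2}) E[X] diverges (above the triangle threshold p ~ 1/n).


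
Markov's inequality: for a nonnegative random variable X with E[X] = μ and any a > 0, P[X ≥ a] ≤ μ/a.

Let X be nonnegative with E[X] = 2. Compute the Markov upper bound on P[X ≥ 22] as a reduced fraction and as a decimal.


μ = E[X] = 2, a = 22.
Markov: P[X ≥ 22] ≤ μ/a = (2)/22 = 1/11.
Numerically: ≈ 0.091.
(Since a = 22 > μ = 2.000, the bound 1/11 is < 1 and informative.)

P[X ≥ 22] ≤ 1/11 ≈ 0.091.


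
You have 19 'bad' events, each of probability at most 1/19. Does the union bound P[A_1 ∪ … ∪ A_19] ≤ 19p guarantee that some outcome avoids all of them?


Union bound: P[∪_{i=1}^{19} A_i] ≤ Σ_i P[A_i] ≤ 19·p = 19·(1/19) = 1.
Numerically: 1 ≈ 1.000.
Is 1 < 1? NO.
Since the bound 1 is ≥ 1, the union bound is uninformative here; it does NOT by itself certify existence.

19·p = 1 ≈ 1.000; existence NOT certified by the union bound.


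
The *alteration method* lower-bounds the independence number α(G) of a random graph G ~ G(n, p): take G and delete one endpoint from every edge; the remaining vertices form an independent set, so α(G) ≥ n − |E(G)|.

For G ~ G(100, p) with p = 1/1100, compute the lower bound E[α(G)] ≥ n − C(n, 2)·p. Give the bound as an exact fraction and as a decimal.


E[|E(G)|] = C(100, 2)·p = 4950 · (1/1100) = 9/2.
E[α(G)] ≥ n − E[|E(G)|] = 100 − 9/2 = 191/2.
Numerically: ≈ 95.500.
(This is only a lower bound; the true E[α(G)] may be larger.)

E[α(G)] ≥ 191/2 ≈ 95.500.


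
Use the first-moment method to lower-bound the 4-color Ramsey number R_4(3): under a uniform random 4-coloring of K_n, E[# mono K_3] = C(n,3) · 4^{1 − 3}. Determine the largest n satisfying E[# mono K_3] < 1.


We need C(n, 3) · 4^{1 − 3} < 1, i.e. C(n, 3) < 4^{3 − 1} = 16.
Check values of n near the boundary:
  n = 3: C(3, 3) = 1; 1 < 16? YES
  n = 4: C(4, 3) = 4; 4 < 16? YES
  n = 5: C(5, 3) = 10; 10 < 16? YES
  n = 6: C(6, 3) = 20; 20 < 16? NO
The largest n with C(n, 3) < 16 is n = 5 (where E[X] = 5/8 ≈ 0.6250000). Hence R_4(3) > 5, i.e. R_4(3) ≥ 6.

Largest n = 5; hence R_4(3) > 5.


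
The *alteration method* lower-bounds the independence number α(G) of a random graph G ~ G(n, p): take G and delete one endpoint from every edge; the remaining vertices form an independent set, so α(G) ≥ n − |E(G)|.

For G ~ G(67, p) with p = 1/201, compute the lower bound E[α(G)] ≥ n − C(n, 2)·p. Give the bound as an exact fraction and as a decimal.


E[|E(G)|] = C(67, 2)·p = 2211 · (1/201) = 11.
E[α(G)] ≥ n − E[|E(G)|] = 67 − 11 = 56.
Numerically: ≈ 56.0000.
(This is only a lower bound; the true E[α(G)] may be larger.)

E[α(G)] ≥ 56 ≈ 56.0000.


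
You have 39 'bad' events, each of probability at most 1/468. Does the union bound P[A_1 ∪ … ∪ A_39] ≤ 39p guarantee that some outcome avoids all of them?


Union bound: P[∪_{i=1}^{39} A_i] ≤ Σ_i P[A_i] ≤ 39·p = 39·(1/468) = 1/12.
Numerically: 1/12 ≈ 0.0833.
Is 1/12 < 1? YES.
Since P[∪ A_i] ≤ 1/12 < 1, the complement has P[∩ A_i^c] ≥ 1 − 1/12 = 11/12 > 0, so some outcome avoids every A_i.

39·p = 1/12 ≈ 0.0833; existence CERTIFIED by the union bound.


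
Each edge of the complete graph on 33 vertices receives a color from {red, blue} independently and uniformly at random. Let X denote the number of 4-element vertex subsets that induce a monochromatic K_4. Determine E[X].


Let X = Σ_S X_S over the C(33, 4) = 40920 subsets S of size 4, where X_S = 1 if the K_4 on S is monochromatic.
For a fixed S, the K_4 on S has C(4, 2) = 6 edges. P[all 6 edges red] = (1/2)^6, and likewise for blue, so P[monochromatic] = 2·(1/2)^6 = 2^{1 − 6} = 1/32.
By linearity: E[X] = C(33, 4) · 2^{1 − 6} = 40920 · 1/32 = 5115/4.
Numerically: E[X] ≈ 1278.750.

E[X] = C(33,4)·2^(1−C(4,2)) = 5115/4 ≈ 1278.750.


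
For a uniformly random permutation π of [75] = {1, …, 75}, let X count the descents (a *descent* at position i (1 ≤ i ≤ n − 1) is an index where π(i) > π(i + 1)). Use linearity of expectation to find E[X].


Write X = Σ X_I over i = 1, …, 74, with X_I the indicator of one descent.
There are 74 indicators.
For each fixed i, the pair (π(i), π(i+1)) is a uniformly random ordered pair of distinct values from {1, …, 75}; by symmetry P[π(i) > π(i+1)] = 1/2.
By linearity: E[X] = 74 · (1/2) = (75 − 1) · (1/2) = 37 ≈ 37.0000.

E[X] = 37 = 37.0000.
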